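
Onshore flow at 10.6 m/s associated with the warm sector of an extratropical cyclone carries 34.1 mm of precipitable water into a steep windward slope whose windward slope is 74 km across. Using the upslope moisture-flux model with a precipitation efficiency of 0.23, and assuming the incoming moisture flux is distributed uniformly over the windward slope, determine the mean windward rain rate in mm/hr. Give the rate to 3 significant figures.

R ≈ 4.04 mm/hr

Incoming column moisture flux per unit ridge length: F = V × PW = 10.6 × 34.1 = 361.46 mm·m/s.
Spread over the 74 km slope with efficiency ε = 0.23: R = ε·F/W = 0.23 × 361.46 / 74000 m = 1.123e-03 mm/s.
R = 1.123e-03 × 3600 = 4.04 mm/hr.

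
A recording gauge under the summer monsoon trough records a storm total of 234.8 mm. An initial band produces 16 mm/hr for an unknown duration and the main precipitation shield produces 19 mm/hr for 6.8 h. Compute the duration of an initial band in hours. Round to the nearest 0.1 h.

duration ≈ 6.6 h

Known phases: 19 × 6.8 = 129.2 mm.
Remaining depth = 234.8 − 129.2 = 105.6 mm.
Duration = 105.6 / 16 = 6.6 h.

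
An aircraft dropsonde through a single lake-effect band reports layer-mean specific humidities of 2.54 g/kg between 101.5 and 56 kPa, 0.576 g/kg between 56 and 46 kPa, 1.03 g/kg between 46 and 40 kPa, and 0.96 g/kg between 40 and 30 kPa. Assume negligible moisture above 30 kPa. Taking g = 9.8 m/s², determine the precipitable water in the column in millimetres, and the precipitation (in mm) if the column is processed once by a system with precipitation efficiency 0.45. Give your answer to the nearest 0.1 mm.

Precipitable water is the column-integrated vapour mass per unit area: PW = (1/g) Σ q̄ Δp, with q in kg/kg and Δp in Pa (1 kg/m² of water = 1 mm).
Layer 101.5–56 kPa: Δp = 455 hPa = 45500 Pa, q̄ = 0.00254 kg/kg → 0.00254 × 45500 / 9.8 = 11.79 mm
Layer 56–46 kPa: Δp = 100 hPa = 10000 Pa, q̄ = 0.000576 kg/kg → 0.000576 × 10000 / 9.8 = 0.59 mm
Layer 46–40 kPa: Δp = 60 hPa = 6000 Pa, q̄ = 0.00103 kg/kg → 0.00103 × 6000 / 9.8 = 0.63 mm
Layer 40–30 kPa: Δp = 100 hPa = 10000 Pa, q̄ = 0.00096 kg/kg → 0.00096 × 10000 / 9.8 = 0.98 mm
PW = 11.79 + 0.59 + 0.63 + 0.98 = 13.99 ≈ 14.0 mm.
Precipitation = ε × PW = 0.45 × 14.0 = 6.3 mm.

PW ≈ 14.0 mm; precipitation ≈ 6.3 mm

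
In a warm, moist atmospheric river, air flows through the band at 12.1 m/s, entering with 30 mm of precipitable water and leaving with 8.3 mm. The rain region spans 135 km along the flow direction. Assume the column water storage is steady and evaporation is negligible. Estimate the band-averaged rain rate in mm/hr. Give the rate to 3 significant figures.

Column moisture flux per unit crosswind length is F = V × PW.
Inflow: F_in = 12.1 × 30 = 363 mm·m/s
Outflow: F_out = 12.1 × 8.3 = 100.43 mm·m/s
Steady-state rate R = (F_in − F_out)/L = (363 − 100.43) / 135000 m = 1.945e-03 mm/s.
R = 1.945e-03 × 3600 = 7.00 mm/hr.

R ≈ 7.00 mm/hr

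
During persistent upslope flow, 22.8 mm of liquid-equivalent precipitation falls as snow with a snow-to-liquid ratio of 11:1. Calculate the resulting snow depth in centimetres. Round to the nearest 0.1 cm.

snow depth ≈ 25.1 cm

Snow depth = liquid × ratio = 22.8 mm × 11 = 250.8 mm = 25.1 cm.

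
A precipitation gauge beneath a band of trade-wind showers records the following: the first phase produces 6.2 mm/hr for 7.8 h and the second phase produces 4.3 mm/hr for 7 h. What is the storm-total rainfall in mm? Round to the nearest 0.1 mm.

Total = Σ Rᵢ Δtᵢ = 6.2 × 7.8 + 4.3 × 7
      = 48.36 + 30.1 = 78.5 mm.

total ≈ 78.5 mm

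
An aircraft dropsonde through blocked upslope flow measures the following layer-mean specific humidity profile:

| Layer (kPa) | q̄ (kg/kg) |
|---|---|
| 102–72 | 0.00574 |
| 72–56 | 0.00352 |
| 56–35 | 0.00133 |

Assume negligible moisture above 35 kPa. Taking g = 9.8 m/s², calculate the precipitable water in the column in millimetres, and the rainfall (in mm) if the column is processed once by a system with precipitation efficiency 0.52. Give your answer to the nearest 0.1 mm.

PW ≈ 26.2 mm; rainfall ≈ 13.6 mm

Precipitable water is the column-integrated vapour mass per unit area: PW = (1/g) Σ q̄ Δp, with q in kg/kg and Δp in Pa (1 kg/m² of water = 1 mm).
Layer 102–72 kPa: Δp = 300 hPa = 30000 Pa, q̄ = 0.00574 kg/kg → 0.00574 × 30000 / 9.8 = 17.57 mm
Layer 72–56 kPa: Δp = 160 hPa = 16000 Pa, q̄ = 0.00352 kg/kg → 0.00352 × 16000 / 9.8 = 5.75 mm
Layer 56–35 kPa: Δp = 210 hPa = 21000 Pa, q̄ = 0.00133 kg/kg → 0.00133 × 21000 / 9.8 = 2.85 mm
PW = 17.57 + 5.75 + 2.85 = 26.17 ≈ 26.2 mm.
Rainfall = ε × PW = 0.52 × 26.2 = 13.6 mm.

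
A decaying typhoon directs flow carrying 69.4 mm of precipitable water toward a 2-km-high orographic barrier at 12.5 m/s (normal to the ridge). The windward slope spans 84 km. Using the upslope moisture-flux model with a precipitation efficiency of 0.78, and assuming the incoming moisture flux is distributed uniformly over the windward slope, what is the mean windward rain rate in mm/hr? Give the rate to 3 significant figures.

Incoming column moisture flux per unit ridge length: F = V × PW = 12.5 × 69.4 = 867.5 mm·m/s.
Spread over the 84 km slope with efficiency ε = 0.78: R = ε·F/W = 0.78 × 867.5 / 84000 m = 8.055e-03 mm/s.
R = 8.055e-03 × 3600 = 29.0 mm/hr.

R ≈ 29.0 mm/hr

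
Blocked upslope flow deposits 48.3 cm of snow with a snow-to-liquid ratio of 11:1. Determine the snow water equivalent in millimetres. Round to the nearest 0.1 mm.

SWE ≈ 43.9 mm

SWE = snow depth / ratio = 48.3 cm / 11 = 4.391 cm = 43.9 mm.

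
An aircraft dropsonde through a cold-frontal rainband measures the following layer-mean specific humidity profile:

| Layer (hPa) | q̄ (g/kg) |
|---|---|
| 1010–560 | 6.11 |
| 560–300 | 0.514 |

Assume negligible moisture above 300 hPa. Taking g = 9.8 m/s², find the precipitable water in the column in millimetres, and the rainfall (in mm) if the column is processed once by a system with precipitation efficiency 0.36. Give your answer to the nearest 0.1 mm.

PW ≈ 29.4 mm; rainfall ≈ 10.6 mm

Precipitable water is the column-integrated vapour mass per unit area: PW = (1/g) Σ q̄ Δp, with q in kg/kg and Δp in Pa (1 kg/m² of water = 1 mm).
Layer 1010–560 hPa: Δp = 450 hPa = 45000 Pa, q̄ = 0.00611 kg/kg → 0.00611 × 45000 / 9.8 = 28.06 mm
Layer 560–300 hPa: Δp = 260 hPa = 26000 Pa, q̄ = 0.000514 kg/kg → 0.000514 × 26000 / 9.8 = 1.36 mm
PW = 28.06 + 1.36 = 29.42 ≈ 29.4 mm.
Rainfall = ε × PW = 0.36 × 29.4 = 10.6 mm.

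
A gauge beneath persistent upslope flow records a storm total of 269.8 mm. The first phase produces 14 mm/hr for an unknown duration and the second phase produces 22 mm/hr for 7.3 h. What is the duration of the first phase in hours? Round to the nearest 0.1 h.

Known phases: 22 × 7.3 = 160.6 mm.
Remaining depth = 269.8 − 160.6 = 109.2 mm.
Duration = 109.2 / 14 = 7.8 h.

duration ≈ 7.8 h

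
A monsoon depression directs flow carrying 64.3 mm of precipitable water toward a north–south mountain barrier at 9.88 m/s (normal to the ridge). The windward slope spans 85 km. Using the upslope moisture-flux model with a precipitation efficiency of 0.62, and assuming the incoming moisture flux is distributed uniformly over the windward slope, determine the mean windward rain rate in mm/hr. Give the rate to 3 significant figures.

R ≈ 16.7 mm/hr

Incoming column moisture flux per unit ridge length: F = V × PW = 9.88 × 64.3 = 635.284 mm·m/s.
Spread over the 85 km slope with efficiency ε = 0.62: R = ε·F/W = 0.62 × 635.284 / 85000 m = 4.634e-03 mm/s.
R = 4.634e-03 × 3600 = 16.7 mm/hr.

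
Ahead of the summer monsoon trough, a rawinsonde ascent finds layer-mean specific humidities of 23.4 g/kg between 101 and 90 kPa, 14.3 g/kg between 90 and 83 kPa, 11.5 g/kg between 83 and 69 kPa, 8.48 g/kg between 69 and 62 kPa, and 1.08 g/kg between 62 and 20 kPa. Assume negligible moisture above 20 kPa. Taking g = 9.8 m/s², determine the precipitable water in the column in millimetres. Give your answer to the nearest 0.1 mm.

PW ≈ 63.6 mm

Precipitable water is the column-integrated vapour mass per unit area: PW = (1/g) Σ q̄ Δp, with q in kg/kg and Δp in Pa (1 kg/m² of water = 1 mm).
Layer 101–90 kPa: Δp = 110 hPa = 11000 Pa, q̄ = 0.0234 kg/kg → 0.0234 × 11000 / 9.8 = 26.27 mm
Layer 90–83 kPa: Δp = 70 hPa = 7000 Pa, q̄ = 0.0143 kg/kg → 0.0143 × 7000 / 9.8 = 10.21 mm
Layer 83–69 kPa: Δp = 140 hPa = 14000 Pa, q̄ = 0.0115 kg/kg → 0.0115 × 14000 / 9.8 = 16.43 mm
Layer 69–62 kPa: Δp = 70 hPa = 7000 Pa, q̄ = 0.00848 kg/kg → 0.00848 × 7000 / 9.8 = 6.06 mm
Layer 62–20 kPa: Δp = 420 hPa = 42000 Pa, q̄ = 0.00108 kg/kg → 0.00108 × 42000 / 9.8 = 4.63 mm
PW = 26.27 + 10.21 + 16.43 + 6.06 + 4.63 = 63.60 ≈ 63.6 mm.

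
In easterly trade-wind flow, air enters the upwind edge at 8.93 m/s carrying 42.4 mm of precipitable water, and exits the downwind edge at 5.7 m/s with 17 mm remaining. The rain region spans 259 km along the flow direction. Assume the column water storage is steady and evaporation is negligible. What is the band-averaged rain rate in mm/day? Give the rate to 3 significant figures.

Column moisture flux per unit crosswind length is F = V × PW.
Inflow: F_in = 8.93 × 42.4 = 378.632 mm·m/s
Outflow: F_out = 5.7 × 17 = 96.9 mm·m/s
Steady-state rate R = (F_in − F_out)/L = (378.632 − 96.9) / 259000 m = 1.088e-03 mm/s.
R = 1.088e-03 × 3600 × 24 = 94.0 mm/day.

R ≈ 94.0 mm/day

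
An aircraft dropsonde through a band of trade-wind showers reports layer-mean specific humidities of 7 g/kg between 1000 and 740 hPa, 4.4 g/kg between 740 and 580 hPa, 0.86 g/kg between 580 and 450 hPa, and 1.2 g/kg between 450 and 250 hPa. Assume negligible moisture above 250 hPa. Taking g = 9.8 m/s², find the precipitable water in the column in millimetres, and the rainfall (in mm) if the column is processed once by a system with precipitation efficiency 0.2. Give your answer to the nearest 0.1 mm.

Precipitable water is the column-integrated vapour mass per unit area: PW = (1/g) Σ q̄ Δp, with q in kg/kg and Δp in Pa (1 kg/m² of water = 1 mm).
Layer 1000–740 hPa: Δp = 260 hPa = 26000 Pa, q̄ = 0.007 kg/kg → 0.007 × 26000 / 9.8 = 18.57 mm
Layer 740–580 hPa: Δp = 160 hPa = 16000 Pa, q̄ = 0.0044 kg/kg → 0.0044 × 16000 / 9.8 = 7.18 mm
Layer 580–450 hPa: Δp = 130 hPa = 13000 Pa, q̄ = 0.00086 kg/kg → 0.00086 × 13000 / 9.8 = 1.14 mm
Layer 450–250 hPa: Δp = 200 hPa = 20000 Pa, q̄ = 0.0012 kg/kg → 0.0012 × 20000 / 9.8 = 2.45 mm
PW = 18.57 + 7.18 + 1.14 + 2.45 = 29.34 ≈ 29.3 mm.
Rainfall = ε × PW = 0.2 × 29.3 = 5.9 mm.

PW ≈ 29.3 mm; rainfall ≈ 5.9 mm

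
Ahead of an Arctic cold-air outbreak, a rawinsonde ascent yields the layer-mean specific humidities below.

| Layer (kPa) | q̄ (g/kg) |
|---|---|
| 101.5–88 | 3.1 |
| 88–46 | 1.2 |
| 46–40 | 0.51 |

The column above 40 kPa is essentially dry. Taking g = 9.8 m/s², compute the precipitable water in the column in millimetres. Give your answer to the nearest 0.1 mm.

Precipitable water is the column-integrated vapour mass per unit area: PW = (1/g) Σ q̄ Δp, with q in kg/kg and Δp in Pa (1 kg/m² of water = 1 mm).
Layer 101.5–88 kPa: Δp = 135 hPa = 13500 Pa, q̄ = 0.0031 kg/kg → 0.0031 × 13500 / 9.8 = 4.27 mm
Layer 88–46 kPa: Δp = 420 hPa = 42000 Pa, q̄ = 0.0012 kg/kg → 0.0012 × 42000 / 9.8 = 5.14 mm
Layer 46–40 kPa: Δp = 60 hPa = 6000 Pa, q̄ = 0.00051 kg/kg → 0.00051 × 6000 / 9.8 = 0.31 mm
PW = 4.27 + 5.14 + 0.31 = 9.72 ≈ 9.7 mm.

PW ≈ 9.7 mm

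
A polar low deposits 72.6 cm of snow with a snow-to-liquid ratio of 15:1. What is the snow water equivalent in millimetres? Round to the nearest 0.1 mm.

SWE = snow depth / ratio = 72.6 cm / 15 = 4.840 cm = 48.4 mm.

SWE ≈ 48.4 mm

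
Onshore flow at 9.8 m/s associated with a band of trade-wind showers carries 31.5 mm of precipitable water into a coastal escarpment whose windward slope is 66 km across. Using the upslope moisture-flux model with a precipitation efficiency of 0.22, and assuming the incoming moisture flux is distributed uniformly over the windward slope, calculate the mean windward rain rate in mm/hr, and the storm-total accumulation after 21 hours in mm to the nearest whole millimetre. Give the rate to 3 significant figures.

Incoming column moisture flux per unit ridge length: F = V × PW = 9.8 × 31.5 = 308.7 mm·m/s.
Spread over the 66 km slope with efficiency ε = 0.22: R = ε·F/W = 0.22 × 308.7 / 66000 m = 1.029e-03 mm/s.
R = 1.029e-03 × 3600 = 3.70 mm/hr.
Over 21 h: total = 3.70 × 21 = 77.7 ≈ 78 mm.

R ≈ 3.70 mm/hr; total ≈ 78 mm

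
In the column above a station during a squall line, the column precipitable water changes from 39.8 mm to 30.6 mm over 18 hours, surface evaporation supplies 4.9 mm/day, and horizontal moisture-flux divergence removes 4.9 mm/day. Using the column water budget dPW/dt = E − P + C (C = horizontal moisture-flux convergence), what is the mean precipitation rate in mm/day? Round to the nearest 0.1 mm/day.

P ≈ 12.3 mm/day

dPW/dt = (30.6 − 39.8) mm / (18/24 day) = -12.267 mm/day.
P = E + C − dPW/dt = 4.9 + (-4.9) − (-12.267) = 12.3 mm/day.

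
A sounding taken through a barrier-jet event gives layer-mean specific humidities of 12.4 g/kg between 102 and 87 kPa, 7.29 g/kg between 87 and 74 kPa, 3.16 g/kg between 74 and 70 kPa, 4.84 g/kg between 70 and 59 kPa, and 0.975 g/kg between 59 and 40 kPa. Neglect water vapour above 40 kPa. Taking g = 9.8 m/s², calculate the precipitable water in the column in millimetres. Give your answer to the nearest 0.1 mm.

Precipitable water is the column-integrated vapour mass per unit area: PW = (1/g) Σ q̄ Δp, with q in kg/kg and Δp in Pa (1 kg/m² of water = 1 mm).
Layer 102–87 kPa: Δp = 150 hPa = 15000 Pa, q̄ = 0.0124 kg/kg → 0.0124 × 15000 / 9.8 = 18.98 mm
Layer 87–74 kPa: Δp = 130 hPa = 13000 Pa, q̄ = 0.00729 kg/kg → 0.00729 × 13000 / 9.8 = 9.67 mm
Layer 74–70 kPa: Δp = 40 hPa = 4000 Pa, q̄ = 0.00316 kg/kg → 0.00316 × 4000 / 9.8 = 1.29 mm
Layer 70–59 kPa: Δp = 110 hPa = 11000 Pa, q̄ = 0.00484 kg/kg → 0.00484 × 11000 / 9.8 = 5.43 mm
Layer 59–40 kPa: Δp = 190 hPa = 19000 Pa, q̄ = 0.000975 kg/kg → 0.000975 × 19000 / 9.8 = 1.89 mm
PW = 18.98 + 9.67 + 1.29 + 5.43 + 1.89 = 37.26 ≈ 37.3 mm.

PW ≈ 37.3 mm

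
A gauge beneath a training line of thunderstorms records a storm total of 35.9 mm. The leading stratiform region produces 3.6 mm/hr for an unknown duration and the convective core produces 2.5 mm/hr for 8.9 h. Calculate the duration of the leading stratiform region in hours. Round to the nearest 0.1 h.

Known phases: 2.5 × 8.9 = 22.25 mm.
Remaining depth = 35.9 − 22.25 = 13.65 mm.
Duration = 13.65 / 3.6 = 3.8 h.

duration ≈ 3.8 h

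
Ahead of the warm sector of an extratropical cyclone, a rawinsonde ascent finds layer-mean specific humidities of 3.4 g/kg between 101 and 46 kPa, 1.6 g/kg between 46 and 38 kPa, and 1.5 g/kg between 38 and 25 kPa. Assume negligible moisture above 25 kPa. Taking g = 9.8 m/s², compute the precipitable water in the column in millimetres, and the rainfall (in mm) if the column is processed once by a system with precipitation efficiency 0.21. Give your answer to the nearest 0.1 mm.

Precipitable water is the column-integrated vapour mass per unit area: PW = (1/g) Σ q̄ Δp, with q in kg/kg and Δp in Pa (1 kg/m² of water = 1 mm).
Layer 101–46 kPa: Δp = 550 hPa = 55000 Pa, q̄ = 0.0034 kg/kg → 0.0034 × 55000 / 9.8 = 19.08 mm
Layer 46–38 kPa: Δp = 80 hPa = 8000 Pa, q̄ = 0.0016 kg/kg → 0.0016 × 8000 / 9.8 = 1.31 mm
Layer 38–25 kPa: Δp = 130 hPa = 13000 Pa, q̄ = 0.0015 kg/kg → 0.0015 × 13000 / 9.8 = 1.99 mm
PW = 19.08 + 1.31 + 1.99 = 22.38 ≈ 22.4 mm.
Rainfall = ε × PW = 0.21 × 22.4 = 4.7 mm.

PW ≈ 22.4 mm; rainfall ≈ 4.7 mm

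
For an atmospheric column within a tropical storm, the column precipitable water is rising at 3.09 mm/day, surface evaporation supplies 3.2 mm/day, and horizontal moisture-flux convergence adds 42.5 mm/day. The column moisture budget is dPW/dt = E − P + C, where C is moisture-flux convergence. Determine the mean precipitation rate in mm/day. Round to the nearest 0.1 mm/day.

dPW/dt = +3.09 mm/day.
P = E + C − dPW/dt = 3.2 + (42.5) − (+3.09) = 42.6 mm/day.

P ≈ 42.6 mm/day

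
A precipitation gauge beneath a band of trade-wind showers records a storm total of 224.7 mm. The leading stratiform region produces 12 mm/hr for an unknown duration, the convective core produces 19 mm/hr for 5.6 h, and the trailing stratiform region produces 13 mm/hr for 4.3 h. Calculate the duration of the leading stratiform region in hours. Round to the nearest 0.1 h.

duration ≈ 5.2 h

Known phases: 19 × 5.6 + 13 × 4.3 = 106.4 + 55.9 = 162.3 mm.
Remaining depth = 224.7 − 162.3 = 62.4 mm.
Duration = 62.4 / 12 = 5.2 h.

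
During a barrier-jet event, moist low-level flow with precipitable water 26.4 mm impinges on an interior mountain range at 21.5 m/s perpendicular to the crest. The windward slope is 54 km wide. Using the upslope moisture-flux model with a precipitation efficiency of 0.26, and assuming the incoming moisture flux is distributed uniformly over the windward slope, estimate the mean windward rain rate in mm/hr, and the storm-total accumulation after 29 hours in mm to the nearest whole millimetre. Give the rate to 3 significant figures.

R ≈ 9.84 mm/hr; total ≈ 285 mm

Incoming column moisture flux per unit ridge length: F = V × PW = 21.5 × 26.4 = 567.6 mm·m/s.
Spread over the 54 km slope with efficiency ε = 0.26: R = ε·F/W = 0.26 × 567.6 / 54000 m = 2.733e-03 mm/s.
R = 2.733e-03 × 3600 = 9.84 mm/hr.
Over 29 h: total = 9.84 × 29 = 285.36 ≈ 285 mm.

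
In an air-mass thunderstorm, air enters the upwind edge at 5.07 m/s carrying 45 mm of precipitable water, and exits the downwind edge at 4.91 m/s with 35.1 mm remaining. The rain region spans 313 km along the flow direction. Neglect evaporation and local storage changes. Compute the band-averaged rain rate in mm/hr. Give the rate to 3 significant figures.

Column moisture flux per unit crosswind length is F = V × PW.
Inflow: F_in = 5.07 × 45 = 228.15 mm·m/s
Outflow: F_out = 4.91 × 35.1 = 172.341 mm·m/s
Steady-state rate R = (F_in − F_out)/L = (228.15 − 172.341) / 313000 m = 1.783e-04 mm/s.
R = 1.783e-04 × 3600 = 0.642 mm/hr.

R ≈ 0.642 mm/hr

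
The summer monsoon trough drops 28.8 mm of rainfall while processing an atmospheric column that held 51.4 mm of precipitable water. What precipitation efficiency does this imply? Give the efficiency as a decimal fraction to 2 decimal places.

ε ≈ 0.56

ε = rainfall / PW = 28.8 / 51.4 = 0.56.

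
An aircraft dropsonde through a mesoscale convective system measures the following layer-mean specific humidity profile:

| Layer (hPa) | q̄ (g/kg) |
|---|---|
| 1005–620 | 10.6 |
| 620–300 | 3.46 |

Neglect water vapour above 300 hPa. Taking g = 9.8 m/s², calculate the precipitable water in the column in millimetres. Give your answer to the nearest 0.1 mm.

PW ≈ 52.9 mm

Precipitable water is the column-integrated vapour mass per unit area: PW = (1/g) Σ q̄ Δp, with q in kg/kg and Δp in Pa (1 kg/m² of water = 1 mm).
Layer 1005–620 hPa: Δp = 385 hPa = 38500 Pa, q̄ = 0.0106 kg/kg → 0.0106 × 38500 / 9.8 = 41.64 mm
Layer 620–300 hPa: Δp = 320 hPa = 32000 Pa, q̄ = 0.00346 kg/kg → 0.00346 × 32000 / 9.8 = 11.30 mm
PW = 41.64 + 11.30 = 52.94 ≈ 52.9 mm.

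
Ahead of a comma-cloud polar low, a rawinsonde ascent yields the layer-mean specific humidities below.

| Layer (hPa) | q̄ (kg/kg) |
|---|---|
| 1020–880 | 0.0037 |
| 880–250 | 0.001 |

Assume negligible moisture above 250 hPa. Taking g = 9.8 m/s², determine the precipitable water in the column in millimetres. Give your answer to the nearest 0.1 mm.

Precipitable water is the column-integrated vapour mass per unit area: PW = (1/g) Σ q̄ Δp, with q in kg/kg and Δp in Pa (1 kg/m² of water = 1 mm).
Layer 1020–880 hPa: Δp = 140 hPa = 14000 Pa, q̄ = 0.0037 kg/kg → 0.0037 × 14000 / 9.8 = 5.29 mm
Layer 880–250 hPa: Δp = 630 hPa = 63000 Pa, q̄ = 0.001 kg/kg → 0.001 × 63000 / 9.8 = 6.43 mm
PW = 5.29 + 6.43 = 11.72 ≈ 11.7 mm.

PW ≈ 11.7 mm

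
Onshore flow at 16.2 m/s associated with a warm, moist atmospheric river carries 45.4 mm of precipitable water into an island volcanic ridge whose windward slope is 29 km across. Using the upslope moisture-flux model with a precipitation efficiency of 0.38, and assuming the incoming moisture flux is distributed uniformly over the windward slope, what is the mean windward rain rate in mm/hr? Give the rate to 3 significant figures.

Incoming column moisture flux per unit ridge length: F = V × PW = 16.2 × 45.4 = 735.48 mm·m/s.
Spread over the 29 km slope with efficiency ε = 0.38: R = ε·F/W = 0.38 × 735.48 / 29000 m = 9.637e-03 mm/s.
R = 9.637e-03 × 3600 = 34.7 mm/hr.

R ≈ 34.7 mm/hr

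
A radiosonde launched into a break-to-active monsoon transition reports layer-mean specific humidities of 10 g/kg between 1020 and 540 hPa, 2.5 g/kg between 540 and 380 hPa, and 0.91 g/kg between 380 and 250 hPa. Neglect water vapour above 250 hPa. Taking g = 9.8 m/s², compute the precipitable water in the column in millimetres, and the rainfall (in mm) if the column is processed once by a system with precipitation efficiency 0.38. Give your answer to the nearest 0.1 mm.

PW ≈ 54.3 mm; rainfall ≈ 20.6 mm

Precipitable water is the column-integrated vapour mass per unit area: PW = (1/g) Σ q̄ Δp, with q in kg/kg and Δp in Pa (1 kg/m² of water = 1 mm).
Layer 1020–540 hPa: Δp = 480 hPa = 48000 Pa, q̄ = 0.01 kg/kg → 0.01 × 48000 / 9.8 = 48.98 mm
Layer 540–380 hPa: Δp = 160 hPa = 16000 Pa, q̄ = 0.0025 kg/kg → 0.0025 × 16000 / 9.8 = 4.08 mm
Layer 380–250 hPa: Δp = 130 hPa = 13000 Pa, q̄ = 0.00091 kg/kg → 0.00091 × 13000 / 9.8 = 1.21 mm
PW = 48.98 + 4.08 + 1.21 = 54.27 ≈ 54.3 mm.
Rainfall = ε × PW = 0.38 × 54.3 = 20.6 mm.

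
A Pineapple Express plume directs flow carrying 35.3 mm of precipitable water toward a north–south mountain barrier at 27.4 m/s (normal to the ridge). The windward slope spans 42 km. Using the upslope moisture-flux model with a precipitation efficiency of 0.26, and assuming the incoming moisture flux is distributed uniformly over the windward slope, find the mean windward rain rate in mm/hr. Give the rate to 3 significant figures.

R ≈ 21.6 mm/hr

Incoming column moisture flux per unit ridge length: F = V × PW = 27.4 × 35.3 = 967.22 mm·m/s.
Spread over the 42 km slope with efficiency ε = 0.26: R = ε·F/W = 0.26 × 967.22 / 42000 m = 5.988e-03 mm/s.
R = 5.988e-03 × 3600 = 21.6 mm/hr.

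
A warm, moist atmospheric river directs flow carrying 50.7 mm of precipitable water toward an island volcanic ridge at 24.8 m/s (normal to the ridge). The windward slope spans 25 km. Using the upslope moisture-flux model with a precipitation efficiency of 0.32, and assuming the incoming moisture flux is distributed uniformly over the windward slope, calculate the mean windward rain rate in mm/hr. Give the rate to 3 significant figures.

R ≈ 57.9 mm/hr

Incoming column moisture flux per unit ridge length: F = V × PW = 24.8 × 50.7 = 1257.36 mm·m/s.
Spread over the 25 km slope with efficiency ε = 0.32: R = ε·F/W = 0.32 × 1257.36 / 25000 m = 1.609e-02 mm/s.
R = 1.609e-02 × 3600 = 57.9 mm/hr.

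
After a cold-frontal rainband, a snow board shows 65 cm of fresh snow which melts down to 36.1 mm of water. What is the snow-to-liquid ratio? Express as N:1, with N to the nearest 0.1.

ratio ≈ 18.0

Ratio = snow depth / SWE = 650 mm / 36.1 mm = 18.0, i.e. 18.0:1.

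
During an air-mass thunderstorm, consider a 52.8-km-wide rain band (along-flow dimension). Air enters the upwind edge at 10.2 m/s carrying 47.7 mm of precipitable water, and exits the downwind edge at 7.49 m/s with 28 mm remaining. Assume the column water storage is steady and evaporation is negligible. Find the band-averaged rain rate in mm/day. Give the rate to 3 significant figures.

R ≈ 453 mm/day

Column moisture flux per unit crosswind length is F = V × PW.
Inflow: F_in = 10.2 × 47.7 = 486.54 mm·m/s
Outflow: F_out = 7.49 × 28 = 209.72 mm·m/s
Steady-state rate R = (F_in − F_out)/L = (486.54 − 209.72) / 52800 m = 5.243e-03 mm/s.
R = 5.243e-03 × 3600 × 24 = 453 mm/day.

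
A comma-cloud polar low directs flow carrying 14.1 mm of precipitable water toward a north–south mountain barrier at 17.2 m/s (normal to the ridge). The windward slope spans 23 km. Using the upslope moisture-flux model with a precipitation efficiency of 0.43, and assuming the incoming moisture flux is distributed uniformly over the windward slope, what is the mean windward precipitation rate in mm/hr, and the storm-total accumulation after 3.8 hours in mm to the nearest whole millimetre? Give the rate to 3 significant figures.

R ≈ 16.3 mm/hr; total ≈ 62 mm

Incoming column moisture flux per unit ridge length: F = V × PW = 17.2 × 14.1 = 242.52 mm·m/s.
Spread over the 23 km slope with efficiency ε = 0.43: R = ε·F/W = 0.43 × 242.52 / 23000 m = 4.534e-03 mm/s.
R = 4.534e-03 × 3600 = 16.3 mm/hr.
Over 3.8 h: total = 16.3 × 3.8 = 61.94 ≈ 62 mm.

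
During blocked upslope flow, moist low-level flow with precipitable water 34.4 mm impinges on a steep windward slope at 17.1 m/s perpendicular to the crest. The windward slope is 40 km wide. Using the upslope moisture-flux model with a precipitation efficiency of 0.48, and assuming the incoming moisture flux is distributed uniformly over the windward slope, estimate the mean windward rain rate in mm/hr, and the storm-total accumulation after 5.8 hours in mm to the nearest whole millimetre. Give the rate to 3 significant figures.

Incoming column moisture flux per unit ridge length: F = V × PW = 17.1 × 34.4 = 588.24 mm·m/s.
Spread over the 40 km slope with efficiency ε = 0.48: R = ε·F/W = 0.48 × 588.24 / 40000 m = 7.059e-03 mm/s.
R = 7.059e-03 × 3600 = 25.4 mm/hr.
Over 5.8 h: total = 25.4 × 5.8 = 147.32 ≈ 147 mm.

R ≈ 25.4 mm/hr; total ≈ 147 mm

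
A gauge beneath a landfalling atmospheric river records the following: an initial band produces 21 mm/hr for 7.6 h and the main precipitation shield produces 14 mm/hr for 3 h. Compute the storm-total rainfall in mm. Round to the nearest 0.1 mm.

Total = Σ Rᵢ Δtᵢ = 21 × 7.6 + 14 × 3
      = 159.6 + 42 = 201.6 mm.

total ≈ 201.6 mm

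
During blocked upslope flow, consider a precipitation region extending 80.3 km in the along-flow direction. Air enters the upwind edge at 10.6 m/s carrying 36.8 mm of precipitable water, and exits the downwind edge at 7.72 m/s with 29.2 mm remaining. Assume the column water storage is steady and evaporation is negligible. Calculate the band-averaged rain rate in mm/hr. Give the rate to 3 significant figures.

Column moisture flux per unit crosswind length is F = V × PW.
Inflow: F_in = 10.6 × 36.8 = 390.08 mm·m/s
Outflow: F_out = 7.72 × 29.2 = 225.424 mm·m/s
Steady-state rate R = (F_in − F_out)/L = (390.08 − 225.424) / 80300 m = 2.051e-03 mm/s.
R = 2.051e-03 × 3600 = 7.38 mm/hr.

R ≈ 7.38 mm/hr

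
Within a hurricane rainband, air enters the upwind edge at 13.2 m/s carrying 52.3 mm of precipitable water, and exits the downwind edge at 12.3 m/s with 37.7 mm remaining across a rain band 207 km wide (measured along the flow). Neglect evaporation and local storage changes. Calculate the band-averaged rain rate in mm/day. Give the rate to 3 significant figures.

R ≈ 94.6 mm/day

Column moisture flux per unit crosswind length is F = V × PW.
Inflow: F_in = 13.2 × 52.3 = 690.36 mm·m/s
Outflow: F_out = 12.3 × 37.7 = 463.71 mm·m/s
Steady-state rate R = (F_in − F_out)/L = (690.36 − 463.71) / 207000 m = 1.095e-03 mm/s.
R = 1.095e-03 × 3600 × 24 = 94.6 mm/day.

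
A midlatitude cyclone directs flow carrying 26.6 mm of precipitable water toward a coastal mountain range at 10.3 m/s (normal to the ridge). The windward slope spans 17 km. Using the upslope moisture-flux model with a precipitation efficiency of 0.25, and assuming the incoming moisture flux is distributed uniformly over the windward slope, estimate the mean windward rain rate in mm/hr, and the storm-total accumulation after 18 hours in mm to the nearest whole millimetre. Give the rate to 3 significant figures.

R ≈ 14.5 mm/hr; total ≈ 261 mm

Incoming column moisture flux per unit ridge length: F = V × PW = 10.3 × 26.6 = 273.98 mm·m/s.
Spread over the 17 km slope with efficiency ε = 0.25: R = ε·F/W = 0.25 × 273.98 / 17000 m = 4.029e-03 mm/s.
R = 4.029e-03 × 3600 = 14.5 mm/hr.
Over 18 h: total = 14.5 × 18 = 261 mm.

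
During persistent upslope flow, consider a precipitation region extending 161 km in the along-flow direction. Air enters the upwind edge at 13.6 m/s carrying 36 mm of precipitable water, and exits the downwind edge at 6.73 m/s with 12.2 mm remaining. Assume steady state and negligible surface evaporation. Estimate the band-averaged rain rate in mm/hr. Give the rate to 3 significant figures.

R ≈ 9.11 mm/hr

Column moisture flux per unit crosswind length is F = V × PW.
Inflow: F_in = 13.6 × 36 = 489.6 mm·m/s
Outflow: F_out = 6.73 × 12.2 = 82.106 mm·m/s
Steady-state rate R = (F_in − F_out)/L = (489.6 − 82.106) / 161000 m = 2.531e-03 mm/s.
R = 2.531e-03 × 3600 = 9.11 mm/hr.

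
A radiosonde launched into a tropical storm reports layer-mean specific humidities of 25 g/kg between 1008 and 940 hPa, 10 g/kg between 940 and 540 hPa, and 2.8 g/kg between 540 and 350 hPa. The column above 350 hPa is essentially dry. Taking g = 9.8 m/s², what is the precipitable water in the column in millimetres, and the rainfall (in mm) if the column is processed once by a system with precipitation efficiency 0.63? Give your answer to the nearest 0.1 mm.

PW ≈ 63.6 mm; rainfall ≈ 40.1 mm

Precipitable water is the column-integrated vapour mass per unit area: PW = (1/g) Σ q̄ Δp, with q in kg/kg and Δp in Pa (1 kg/m² of water = 1 mm).
Layer 1008–940 hPa: Δp = 68 hPa = 6800 Pa, q̄ = 0.025 kg/kg → 0.025 × 6800 / 9.8 = 17.35 mm
Layer 940–540 hPa: Δp = 400 hPa = 40000 Pa, q̄ = 0.01 kg/kg → 0.01 × 40000 / 9.8 = 40.82 mm
Layer 540–350 hPa: Δp = 190 hPa = 19000 Pa, q̄ = 0.0028 kg/kg → 0.0028 × 19000 / 9.8 = 5.43 mm
PW = 17.35 + 40.82 + 5.43 = 63.60 ≈ 63.6 mm.
Rainfall = ε × PW = 0.63 × 63.6 = 40.1 mm.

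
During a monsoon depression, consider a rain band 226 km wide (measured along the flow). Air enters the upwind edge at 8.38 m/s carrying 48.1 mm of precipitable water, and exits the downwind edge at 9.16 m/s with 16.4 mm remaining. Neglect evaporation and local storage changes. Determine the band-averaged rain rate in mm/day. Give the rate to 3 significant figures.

Column moisture flux per unit crosswind length is F = V × PW.
Inflow: F_in = 8.38 × 48.1 = 403.078 mm·m/s
Outflow: F_out = 9.16 × 16.4 = 150.224 mm·m/s
Steady-state rate R = (F_in − F_out)/L = (403.078 − 150.224) / 226000 m = 1.119e-03 mm/s.
R = 1.119e-03 × 3600 × 24 = 96.7 mm/day.

R ≈ 96.7 mm/day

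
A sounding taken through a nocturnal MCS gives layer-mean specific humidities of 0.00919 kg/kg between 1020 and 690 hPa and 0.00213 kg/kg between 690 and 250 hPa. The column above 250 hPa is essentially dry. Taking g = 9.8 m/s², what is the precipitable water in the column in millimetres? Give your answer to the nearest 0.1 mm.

PW ≈ 40.5 mm

Precipitable water is the column-integrated vapour mass per unit area: PW = (1/g) Σ q̄ Δp, with q in kg/kg and Δp in Pa (1 kg/m² of water = 1 mm).
Layer 1020–690 hPa: Δp = 330 hPa = 33000 Pa, q̄ = 0.00919 kg/kg → 0.00919 × 33000 / 9.8 = 30.95 mm
Layer 690–250 hPa: Δp = 440 hPa = 44000 Pa, q̄ = 0.00213 kg/kg → 0.00213 × 44000 / 9.8 = 9.56 mm
PW = 30.95 + 9.56 = 40.51 ≈ 40.5 mm.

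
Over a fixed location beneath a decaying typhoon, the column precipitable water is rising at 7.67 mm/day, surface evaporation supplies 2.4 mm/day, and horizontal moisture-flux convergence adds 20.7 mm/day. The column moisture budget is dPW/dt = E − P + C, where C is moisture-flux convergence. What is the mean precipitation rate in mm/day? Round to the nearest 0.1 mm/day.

dPW/dt = +7.67 mm/day.
P = E + C − dPW/dt = 2.4 + (20.7) − (+7.67) = 15.4 mm/day.

P ≈ 15.4 mm/day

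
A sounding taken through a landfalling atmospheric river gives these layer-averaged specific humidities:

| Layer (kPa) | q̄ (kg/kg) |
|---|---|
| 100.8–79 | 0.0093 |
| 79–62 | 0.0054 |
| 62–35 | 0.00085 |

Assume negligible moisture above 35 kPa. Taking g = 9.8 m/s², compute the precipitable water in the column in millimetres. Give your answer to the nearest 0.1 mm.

PW ≈ 32.4 mm

Precipitable water is the column-integrated vapour mass per unit area: PW = (1/g) Σ q̄ Δp, with q in kg/kg and Δp in Pa (1 kg/m² of water = 1 mm).
Layer 100.8–79 kPa: Δp = 218 hPa = 21800 Pa, q̄ = 0.0093 kg/kg → 0.0093 × 21800 / 9.8 = 20.69 mm
Layer 79–62 kPa: Δp = 170 hPa = 17000 Pa, q̄ = 0.0054 kg/kg → 0.0054 × 17000 / 9.8 = 9.37 mm
Layer 62–35 kPa: Δp = 270 hPa = 27000 Pa, q̄ = 0.00085 kg/kg → 0.00085 × 27000 / 9.8 = 2.34 mm
PW = 20.69 + 9.37 + 2.34 = 32.40 ≈ 32.4 mm.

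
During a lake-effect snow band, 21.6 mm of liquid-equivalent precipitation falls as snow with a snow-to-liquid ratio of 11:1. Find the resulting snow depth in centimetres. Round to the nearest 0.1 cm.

Snow depth = liquid × ratio = 21.6 mm × 11 = 237.6 mm = 23.8 cm.

snow depth ≈ 23.8 cm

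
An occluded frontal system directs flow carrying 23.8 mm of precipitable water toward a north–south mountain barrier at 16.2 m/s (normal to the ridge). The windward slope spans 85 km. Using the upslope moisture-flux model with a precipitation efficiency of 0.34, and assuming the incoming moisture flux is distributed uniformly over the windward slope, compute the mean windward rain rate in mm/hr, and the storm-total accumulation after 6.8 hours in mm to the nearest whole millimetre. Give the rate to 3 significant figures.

Incoming column moisture flux per unit ridge length: F = V × PW = 16.2 × 23.8 = 385.56 mm·m/s.
Spread over the 85 km slope with efficiency ε = 0.34: R = ε·F/W = 0.34 × 385.56 / 85000 m = 1.542e-03 mm/s.
R = 1.542e-03 × 3600 = 5.55 mm/hr.
Over 6.8 h: total = 5.55 × 6.8 = 37.74 ≈ 38 mm.

R ≈ 5.55 mm/hr; total ≈ 38 mm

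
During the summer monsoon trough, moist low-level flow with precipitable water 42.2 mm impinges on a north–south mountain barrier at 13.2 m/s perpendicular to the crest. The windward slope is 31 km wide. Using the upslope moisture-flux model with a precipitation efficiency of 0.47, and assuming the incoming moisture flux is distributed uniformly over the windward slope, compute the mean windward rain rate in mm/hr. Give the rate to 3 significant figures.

Incoming column moisture flux per unit ridge length: F = V × PW = 13.2 × 42.2 = 557.04 mm·m/s.
Spread over the 31 km slope with efficiency ε = 0.47: R = ε·F/W = 0.47 × 557.04 / 31000 m = 8.445e-03 mm/s.
R = 8.445e-03 × 3600 = 30.4 mm/hr.

R ≈ 30.4 mm/hr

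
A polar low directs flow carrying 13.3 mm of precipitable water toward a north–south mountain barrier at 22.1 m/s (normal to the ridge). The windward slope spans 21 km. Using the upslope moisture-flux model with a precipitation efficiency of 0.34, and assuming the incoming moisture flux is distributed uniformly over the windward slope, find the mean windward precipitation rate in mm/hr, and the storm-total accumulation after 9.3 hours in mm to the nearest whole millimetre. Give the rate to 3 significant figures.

Incoming column moisture flux per unit ridge length: F = V × PW = 22.1 × 13.3 = 293.93 mm·m/s.
Spread over the 21 km slope with efficiency ε = 0.34: R = ε·F/W = 0.34 × 293.93 / 21000 m = 4.759e-03 mm/s.
R = 4.759e-03 × 3600 = 17.1 mm/hr.
Over 9.3 h: total = 17.1 × 9.3 = 159.03 ≈ 159 mm.

R ≈ 17.1 mm/hr; total ≈ 159 mm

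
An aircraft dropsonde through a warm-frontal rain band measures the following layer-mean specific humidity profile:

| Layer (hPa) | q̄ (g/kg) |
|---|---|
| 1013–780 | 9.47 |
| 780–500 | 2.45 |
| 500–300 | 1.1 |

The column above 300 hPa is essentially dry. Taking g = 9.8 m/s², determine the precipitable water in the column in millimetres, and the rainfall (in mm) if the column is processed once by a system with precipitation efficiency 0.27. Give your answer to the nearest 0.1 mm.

Precipitable water is the column-integrated vapour mass per unit area: PW = (1/g) Σ q̄ Δp, with q in kg/kg and Δp in Pa (1 kg/m² of water = 1 mm).
Layer 1013–780 hPa: Δp = 233 hPa = 23300 Pa, q̄ = 0.00947 kg/kg → 0.00947 × 23300 / 9.8 = 22.52 mm
Layer 780–500 hPa: Δp = 280 hPa = 28000 Pa, q̄ = 0.00245 kg/kg → 0.00245 × 28000 / 9.8 = 7.00 mm
Layer 500–300 hPa: Δp = 200 hPa = 20000 Pa, q̄ = 0.0011 kg/kg → 0.0011 × 20000 / 9.8 = 2.24 mm
PW = 22.52 + 7.00 + 2.24 = 31.76 ≈ 31.8 mm.
Rainfall = ε × PW = 0.27 × 31.8 = 8.6 mm.

PW ≈ 31.8 mm; rainfall ≈ 8.6 mm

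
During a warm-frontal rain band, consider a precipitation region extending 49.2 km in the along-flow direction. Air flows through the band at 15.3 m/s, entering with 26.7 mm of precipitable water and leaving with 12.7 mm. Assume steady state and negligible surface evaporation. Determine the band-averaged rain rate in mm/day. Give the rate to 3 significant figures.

Column moisture flux per unit crosswind length is F = V × PW.
Inflow: F_in = 15.3 × 26.7 = 408.51 mm·m/s
Outflow: F_out = 15.3 × 12.7 = 194.31 mm·m/s
Steady-state rate R = (F_in − F_out)/L = (408.51 − 194.31) / 49200 m = 4.354e-03 mm/s.
R = 4.354e-03 × 3600 × 24 = 376 mm/day.

R ≈ 376 mm/day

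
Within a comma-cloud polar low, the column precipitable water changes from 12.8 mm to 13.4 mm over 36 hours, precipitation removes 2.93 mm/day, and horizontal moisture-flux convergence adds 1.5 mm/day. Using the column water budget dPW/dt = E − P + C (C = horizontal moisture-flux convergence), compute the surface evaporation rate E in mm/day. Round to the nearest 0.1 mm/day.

dPW/dt = (13.4 − 12.8) mm / (36/24 day) = +0.400 mm/day.
E = dPW/dt + P − C = (+0.400) + 2.93 − (1.5) = 1.8 mm/day.

E ≈ 1.8 mm/day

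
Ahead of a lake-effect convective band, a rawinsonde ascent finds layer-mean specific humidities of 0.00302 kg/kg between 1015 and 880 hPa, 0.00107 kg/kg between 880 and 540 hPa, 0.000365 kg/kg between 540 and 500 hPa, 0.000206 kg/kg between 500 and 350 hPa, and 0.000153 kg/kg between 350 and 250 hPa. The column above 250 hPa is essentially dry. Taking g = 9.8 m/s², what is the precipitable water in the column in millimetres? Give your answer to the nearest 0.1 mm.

PW ≈ 8.5 mm

Precipitable water is the column-integrated vapour mass per unit area: PW = (1/g) Σ q̄ Δp, with q in kg/kg and Δp in Pa (1 kg/m² of water = 1 mm).
Layer 1015–880 hPa: Δp = 135 hPa = 13500 Pa, q̄ = 0.00302 kg/kg → 0.00302 × 13500 / 9.8 = 4.16 mm
Layer 880–540 hPa: Δp = 340 hPa = 34000 Pa, q̄ = 0.00107 kg/kg → 0.00107 × 34000 / 9.8 = 3.71 mm
Layer 540–500 hPa: Δp = 40 hPa = 4000 Pa, q̄ = 0.000365 kg/kg → 0.000365 × 4000 / 9.8 = 0.15 mm
Layer 500–350 hPa: Δp = 150 hPa = 15000 Pa, q̄ = 0.000206 kg/kg → 0.000206 × 15000 / 9.8 = 0.32 mm
Layer 350–250 hPa: Δp = 100 hPa = 10000 Pa, q̄ = 0.000153 kg/kg → 0.000153 × 10000 / 9.8 = 0.16 mm
PW = 4.16 + 3.71 + 0.15 + 0.32 + 0.16 = 8.50 ≈ 8.5 mm.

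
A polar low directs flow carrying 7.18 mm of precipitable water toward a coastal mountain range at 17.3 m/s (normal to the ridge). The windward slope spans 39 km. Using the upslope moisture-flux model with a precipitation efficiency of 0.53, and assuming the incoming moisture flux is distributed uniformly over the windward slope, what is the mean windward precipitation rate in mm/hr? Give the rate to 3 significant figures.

R ≈ 6.08 mm/hr

Incoming column moisture flux per unit ridge length: F = V × PW = 17.3 × 7.18 = 124.214 mm·m/s.
Spread over the 39 km slope with efficiency ε = 0.53: R = ε·F/W = 0.53 × 124.214 / 39000 m = 1.688e-03 mm/s.
R = 1.688e-03 × 3600 = 6.08 mm/hr.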